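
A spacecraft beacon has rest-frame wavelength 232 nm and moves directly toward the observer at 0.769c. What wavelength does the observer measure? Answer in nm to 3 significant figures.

Relativistic Doppler: λ_obs = λ_src √((1−β)/(1+β))
= 232 × √(0.23100/1.7690) = 232 × 0.36136 = 83.8 nm

λ_obs ≈ 83.8 nm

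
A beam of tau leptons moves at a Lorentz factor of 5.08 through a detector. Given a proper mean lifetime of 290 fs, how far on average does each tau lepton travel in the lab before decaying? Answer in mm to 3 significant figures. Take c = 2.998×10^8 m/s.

d ≈ 0.433 mm

β = √(1 − 1/γ²) = √(1 − 1/5.08²) = 0.98043
Dilated lifetime: Δt = γτ₀ = 5.08 × 290 fs = 1473.2 fs
d = vΔt = 0.98043c × 1473.2 fs = 2.9393×10^8 m/s × 1.4732×10^-12 s = 0.433 mm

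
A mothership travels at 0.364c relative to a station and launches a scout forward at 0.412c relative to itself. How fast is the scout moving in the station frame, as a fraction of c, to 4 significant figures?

Compose boost 2: (0.412 + 0.364)/(1 + 0.412×0.364) = 0.7760/1.14997 = 0.6748

u ≈ 0.6748c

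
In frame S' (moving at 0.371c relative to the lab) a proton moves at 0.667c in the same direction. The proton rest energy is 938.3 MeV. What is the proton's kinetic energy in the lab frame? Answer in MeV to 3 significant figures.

u_lab = (0.667 + 0.371)/(1 + 0.667×0.371) = 0.832093
γ = 1/√(1 − 0.832093²) = 1.8030
K = (γ − 1)m₀c² = (1.8030 − 1) × 938.3 = 0.80298 × 938.3 = 753 MeV

K ≈ 753 MeV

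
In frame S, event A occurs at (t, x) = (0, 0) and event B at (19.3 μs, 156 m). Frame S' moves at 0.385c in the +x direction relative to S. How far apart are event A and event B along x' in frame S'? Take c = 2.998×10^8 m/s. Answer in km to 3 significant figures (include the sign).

Δx' ≈ -2.24 km

γ = 1/√(1 − 0.385²) = 1.0835
Δx' = γ(Δx − vΔt) = 1.0835 × (156 m − 0.385×(2.998×10^8 m/s)×19.3×10^-6 s)
= 1.0835 × (-2071.7 m) = -2.24 km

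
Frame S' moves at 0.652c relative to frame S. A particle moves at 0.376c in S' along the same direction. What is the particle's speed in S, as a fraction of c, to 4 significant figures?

Relativistic velocity addition: u = (u' + v)/(1 + u'v/c²)
= (0.376 + 0.652)/(1 + 0.376×0.652) = 1.028/1.24515 = 0.8256

u ≈ 0.8256c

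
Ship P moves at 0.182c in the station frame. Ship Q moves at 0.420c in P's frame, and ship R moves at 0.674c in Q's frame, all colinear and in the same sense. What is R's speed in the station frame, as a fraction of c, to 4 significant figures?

Compose boost 2: (0.420 + 0.182)/(1 + 0.420×0.182) = 0.6020/1.07644 = 0.559251
Compose boost 3: (0.674 + 0.559251)/(1 + 0.674×0.559251) = 1.23325/1.37694 = 0.8956

u ≈ 0.8956c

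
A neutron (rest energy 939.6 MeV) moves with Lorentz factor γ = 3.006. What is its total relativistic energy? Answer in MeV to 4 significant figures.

γ = 3.006 (given)
E = γm₀c² = 3.006 × 939.6 MeV = 2824 MeV

E ≈ 2824 MeV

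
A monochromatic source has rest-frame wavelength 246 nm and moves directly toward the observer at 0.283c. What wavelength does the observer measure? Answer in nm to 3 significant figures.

Relativistic Doppler: λ_obs = λ_src √((1−β)/(1+β))
= 246 × √(0.71700/1.2830) = 246 × 0.74756 = 184 nm

λ_obs ≈ 184 nm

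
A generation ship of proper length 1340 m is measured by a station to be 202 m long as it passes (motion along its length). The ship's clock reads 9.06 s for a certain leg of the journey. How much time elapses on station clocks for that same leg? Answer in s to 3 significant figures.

Length contraction ⇒ γ = L₀/L = 1340/202 = 6.6337
Time dilation: Δt = γτ₀ = 6.6337 × 9.06 s = 60.1 s

Δt ≈ 60.1 s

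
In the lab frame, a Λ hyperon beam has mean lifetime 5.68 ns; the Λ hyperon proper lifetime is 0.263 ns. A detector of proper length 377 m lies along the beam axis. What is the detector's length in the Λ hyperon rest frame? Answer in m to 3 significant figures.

Time dilation ⇒ γ = Δt/τ₀ = 5.68/0.263 = 21.597
Length contraction: L = L₀/γ = 377/21.597 = 17.5 m

L ≈ 17.5 m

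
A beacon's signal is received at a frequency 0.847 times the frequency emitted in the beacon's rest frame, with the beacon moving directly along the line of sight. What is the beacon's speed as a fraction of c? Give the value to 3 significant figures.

β ≈ 0.165

f_obs/f_src = √((1−β)/(1+β)) = 0.847  ⇒  (1−β)/(1+β) = 0.71741
β = |1 − D²|/(1 + D²) = |1 − 0.71741|/(1 + 0.71741) = 0.165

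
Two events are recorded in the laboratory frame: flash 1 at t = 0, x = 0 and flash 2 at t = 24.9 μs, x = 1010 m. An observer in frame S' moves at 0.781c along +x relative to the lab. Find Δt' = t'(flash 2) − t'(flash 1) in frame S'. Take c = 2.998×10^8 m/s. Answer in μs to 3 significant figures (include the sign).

Δt' ≈ 35.7 μs

γ = 1/√(1 − 0.781²) = 1.6012
Δt' = γ(Δt − vΔx/c²) = 1.6012 × (24.9 μs − 0.781×1010 m / (2.998×10^8 m/s))
= 1.6012 × (22.269 μs) = 35.7 μs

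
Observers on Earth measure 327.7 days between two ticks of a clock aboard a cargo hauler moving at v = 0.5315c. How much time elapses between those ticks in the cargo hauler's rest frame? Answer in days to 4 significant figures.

γ = 1/√(1 − 0.5315²) = 1.18056
Proper time: τ₀ = Δt/γ = 327.7/1.18056 = 277.6 days

τ₀ ≈ 277.6 days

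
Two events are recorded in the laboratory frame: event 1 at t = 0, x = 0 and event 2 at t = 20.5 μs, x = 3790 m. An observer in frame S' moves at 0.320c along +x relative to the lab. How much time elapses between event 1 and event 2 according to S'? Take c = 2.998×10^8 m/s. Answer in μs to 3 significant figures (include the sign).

γ = 1/√(1 − 0.320²) = 1.0555
Δt' = γ(Δt − vΔx/c²) = 1.0555 × (20.5 μs − 0.320×3790 m / (2.998×10^8 m/s))
= 1.0555 × (16.455 μs) = 17.4 μs

Δt' ≈ 17.4 μs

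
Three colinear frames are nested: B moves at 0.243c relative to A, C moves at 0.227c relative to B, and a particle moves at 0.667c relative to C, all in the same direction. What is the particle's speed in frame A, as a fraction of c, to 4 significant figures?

u ≈ 0.8576c

Compose boost 2: (0.227 + 0.243)/(1 + 0.227×0.243) = 0.4700/1.05516 = 0.445430
Compose boost 3: (0.667 + 0.445430)/(1 + 0.667×0.445430) = 1.11243/1.29710 = 0.8576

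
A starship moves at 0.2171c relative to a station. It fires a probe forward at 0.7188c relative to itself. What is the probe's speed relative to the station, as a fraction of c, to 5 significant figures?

u ≈ 0.80957c

Relativistic velocity addition: u = (u' + v)/(1 + u'v/c²)
= (0.7188 + 0.2171)/(1 + 0.7188×0.2171) = 0.93590/1.156051 = 0.80957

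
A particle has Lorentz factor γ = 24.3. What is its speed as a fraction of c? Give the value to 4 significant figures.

β = √(1 − 1/γ²) = √(1 − 1/24.3²) = √(0.998306) = 0.9992

β ≈ 0.9992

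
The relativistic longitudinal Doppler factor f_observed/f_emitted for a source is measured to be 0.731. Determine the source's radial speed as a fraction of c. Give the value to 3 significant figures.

β ≈ 0.303

f_obs/f_src = √((1−β)/(1+β)) = 0.731  ⇒  (1−β)/(1+β) = 0.53436
β = |1 − D²|/(1 + D²) = |1 − 0.53436|/(1 + 0.53436) = 0.303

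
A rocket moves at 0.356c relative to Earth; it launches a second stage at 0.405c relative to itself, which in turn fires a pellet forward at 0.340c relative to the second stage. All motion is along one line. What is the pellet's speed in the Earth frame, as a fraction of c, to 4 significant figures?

Compose boost 2: (0.405 + 0.356)/(1 + 0.405×0.356) = 0.7610/1.14418 = 0.665105
Compose boost 3: (0.340 + 0.665105)/(1 + 0.340×0.665105) = 1.00511/1.22614 = 0.8197

u ≈ 0.8197c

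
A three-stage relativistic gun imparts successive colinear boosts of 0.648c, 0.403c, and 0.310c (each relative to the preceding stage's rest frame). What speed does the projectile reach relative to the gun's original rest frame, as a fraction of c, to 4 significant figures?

Compose boost 2: (0.403 + 0.648)/(1 + 0.403×0.648) = 1.051/1.26114 = 0.833370
Compose boost 3: (0.310 + 0.833370)/(1 + 0.310×0.833370) = 1.14337/1.25834 = 0.9086

u ≈ 0.9086c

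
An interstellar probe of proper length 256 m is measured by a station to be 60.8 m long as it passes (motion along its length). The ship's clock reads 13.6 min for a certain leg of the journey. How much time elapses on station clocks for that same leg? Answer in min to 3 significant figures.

Δt ≈ 57.3 min

Length contraction ⇒ γ = L₀/L = 256/60.8 = 4.2105
Time dilation: Δt = γτ₀ = 4.2105 × 13.6 min = 57.3 min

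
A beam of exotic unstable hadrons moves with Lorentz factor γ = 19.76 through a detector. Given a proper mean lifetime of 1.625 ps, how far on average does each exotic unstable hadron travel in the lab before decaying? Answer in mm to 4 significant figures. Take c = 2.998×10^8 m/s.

β = √(1 − 1/γ²) = √(1 − 1/19.76²) = 0.998719
Dilated lifetime: Δt = γτ₀ = 19.76 × 1.625 ps = 32.1100 ps
d = vΔt = 0.998719c × 32.1100 ps = 2.99416×10^8 m/s × 3.21100×10^-11 s = 9.614 mm

d ≈ 9.614 mm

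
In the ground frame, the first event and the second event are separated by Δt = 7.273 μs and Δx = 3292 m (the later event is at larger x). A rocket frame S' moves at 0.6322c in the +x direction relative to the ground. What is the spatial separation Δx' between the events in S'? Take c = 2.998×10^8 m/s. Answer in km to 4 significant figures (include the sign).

γ = 1/√(1 − 0.6322²) = 1.29065
Δx' = γ(Δx − vΔt) = 1.29065 × (3292 m − 0.6322×(2.998×10^8 m/s)×7.273×10^-6 s)
= 1.29065 × (1913.52 m) = 2.470 km

Δx' ≈ 2.470 km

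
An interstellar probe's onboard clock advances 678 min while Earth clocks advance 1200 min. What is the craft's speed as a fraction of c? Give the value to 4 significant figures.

γ = Δt/τ₀ = 1200/678 = 1.76991
β = √(1 − 1/γ²) = √(1 − 1/1.76991²) = 0.8251

β ≈ 0.8251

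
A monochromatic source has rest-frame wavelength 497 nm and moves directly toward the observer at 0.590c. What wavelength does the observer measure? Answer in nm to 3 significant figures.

λ_obs ≈ 252 nm

Relativistic Doppler: λ_obs = λ_src √((1−β)/(1+β))
= 497 × √(0.41000/1.5900) = 497 × 0.50780 = 252 nm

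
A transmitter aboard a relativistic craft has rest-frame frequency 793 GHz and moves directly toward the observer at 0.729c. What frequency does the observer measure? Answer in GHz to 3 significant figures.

f_obs ≈ 2000 GHz

Relativistic Doppler: f_obs = f_src √((1+β)/(1−β))
= 793 × √(1.7290/0.27100) = 793 × 2.5259 = 2000 GHz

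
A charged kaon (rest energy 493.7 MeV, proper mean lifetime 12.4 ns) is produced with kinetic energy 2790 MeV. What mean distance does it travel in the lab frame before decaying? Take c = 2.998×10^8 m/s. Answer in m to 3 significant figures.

γ = 1 + K/(m₀c²) = 1 + 2790/493.7 = 6.6512
β = √(1 − 1/γ²) = 0.98863
Dilated lifetime: γτ₀ = 6.6512 × 12.4 ns = 82.475 ns
d = βc·γτ₀ = 0.98863 × (2.998×10^8 m/s) × 8.2475×10^-8 s = 24.4 m

d ≈ 24.4 m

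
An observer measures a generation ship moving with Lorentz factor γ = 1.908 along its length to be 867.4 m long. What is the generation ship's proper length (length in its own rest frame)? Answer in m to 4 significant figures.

γ = 1.908 (given)
L₀ = γL = 1.908 × 867.4 = 1655 m

L₀ ≈ 1655 m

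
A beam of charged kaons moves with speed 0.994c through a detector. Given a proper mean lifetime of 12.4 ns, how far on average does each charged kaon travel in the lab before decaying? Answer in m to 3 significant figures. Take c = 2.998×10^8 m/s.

γ = 1/√(1 − 0.994²) = 9.1424
Dilated lifetime: Δt = γτ₀ = 9.1424 × 12.4 ns = 113.37 ns
d = vΔt = 0.994c × 113.37 ns = 2.9800×10^8 m/s × 1.1337×10^-7 s = 33.8 m

d ≈ 33.8 m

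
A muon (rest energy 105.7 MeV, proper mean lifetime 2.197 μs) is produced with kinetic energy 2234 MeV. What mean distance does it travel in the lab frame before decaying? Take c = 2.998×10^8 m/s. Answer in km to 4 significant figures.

γ = 1 + K/(m₀c²) = 1 + 2234/105.7 = 22.1353
β = √(1 − 1/γ²) = 0.998979
Dilated lifetime: γτ₀ = 22.1353 × 2.197 μs = 48.6312 μs
d = βc·γτ₀ = 0.998979 × (2.998×10^8 m/s) × 4.86312×10^-5 s = 14.56 km

d ≈ 14.56 km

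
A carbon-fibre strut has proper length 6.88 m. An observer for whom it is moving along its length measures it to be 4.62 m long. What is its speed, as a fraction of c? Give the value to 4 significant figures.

β ≈ 0.7410

γ = L₀/L = 6.88/4.62 = 1.48918
β = √(1 − 1/γ²) = 0.7410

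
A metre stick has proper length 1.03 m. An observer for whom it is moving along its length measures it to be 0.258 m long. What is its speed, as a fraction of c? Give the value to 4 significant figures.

γ = L₀/L = 1.03/0.258 = 3.99225
β = √(1 − 1/γ²) = 0.9681

β ≈ 0.9681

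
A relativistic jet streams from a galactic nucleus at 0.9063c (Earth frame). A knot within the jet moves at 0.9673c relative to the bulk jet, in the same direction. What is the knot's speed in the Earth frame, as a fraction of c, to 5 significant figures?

Relativistic velocity addition: u = (u' + v)/(1 + u'v/c²)
= (0.9673 + 0.9063)/(1 + 0.9673×0.9063) = 1.8736/1.876664 = 0.99837

u ≈ 0.99837c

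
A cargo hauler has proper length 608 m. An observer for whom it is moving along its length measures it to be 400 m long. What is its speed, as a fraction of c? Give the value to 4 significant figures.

β ≈ 0.7531

γ = L₀/L = 608/400 = 1.52000
β = √(1 − 1/γ²) = 0.7531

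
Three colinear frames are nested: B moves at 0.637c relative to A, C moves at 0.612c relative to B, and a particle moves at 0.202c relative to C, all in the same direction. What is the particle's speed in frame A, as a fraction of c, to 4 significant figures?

Compose boost 2: (0.612 + 0.637)/(1 + 0.612×0.637) = 1.249/1.38984 = 0.898662
Compose boost 3: (0.202 + 0.898662)/(1 + 0.202×0.898662) = 1.10066/1.18153 = 0.9316

u ≈ 0.9316c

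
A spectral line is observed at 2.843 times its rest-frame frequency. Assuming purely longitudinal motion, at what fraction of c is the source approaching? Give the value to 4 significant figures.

f_obs/f_src = √((1+β)/(1−β)) = 2.843  ⇒  (1+β)/(1−β) = 8.08265
β = |1 − D²|/(1 + D²) = |1 − 8.08265|/(1 + 8.08265) = 0.7798

β ≈ 0.7798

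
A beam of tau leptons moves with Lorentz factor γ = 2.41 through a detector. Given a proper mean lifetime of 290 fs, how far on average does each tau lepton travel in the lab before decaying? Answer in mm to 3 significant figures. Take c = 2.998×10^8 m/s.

β = √(1 − 1/γ²) = √(1 − 1/2.41²) = 0.90985
Dilated lifetime: Δt = γτ₀ = 2.41 × 290 fs = 698.90 fs
d = vΔt = 0.90985c × 698.90 fs = 2.7277×10^8 m/s × 6.9890×10^-13 s = 0.191 mm

d ≈ 0.191 mm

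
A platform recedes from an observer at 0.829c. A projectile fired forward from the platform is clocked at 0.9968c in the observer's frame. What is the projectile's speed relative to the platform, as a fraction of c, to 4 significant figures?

Inverse velocity addition: u' = (u − v)/(1 − uv/c²)
= (0.9968 − 0.829)/(1 − 0.9968×0.829) = 0.1678/0.173653 = 0.9663

u' ≈ 0.9663c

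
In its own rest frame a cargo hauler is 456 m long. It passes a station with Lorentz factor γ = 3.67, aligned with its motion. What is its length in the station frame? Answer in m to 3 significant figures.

L ≈ 124 m

γ = 3.67 (given)
Length contraction: L = L₀/γ = 456/3.67 = 124 m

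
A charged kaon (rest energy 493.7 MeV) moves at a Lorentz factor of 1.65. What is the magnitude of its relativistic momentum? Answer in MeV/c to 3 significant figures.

β = √(1 − 1/γ²) = √(1 − 1/1.65²) = 0.79542
p = γβm₀c = 1.65 × 0.79542 × 493.7 MeV/c = 648 MeV/c

p ≈ 648 MeV/c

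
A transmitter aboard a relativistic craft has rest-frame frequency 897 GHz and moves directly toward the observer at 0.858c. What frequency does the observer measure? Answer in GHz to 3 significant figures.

f_obs ≈ 3240 GHz

Relativistic Doppler: f_obs = f_src √((1+β)/(1−β))
= 897 × √(1.8580/0.14200) = 897 × 3.6173 = 3240 GHz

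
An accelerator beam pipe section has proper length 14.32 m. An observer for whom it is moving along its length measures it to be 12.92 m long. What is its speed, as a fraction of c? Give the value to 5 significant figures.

β ≈ 0.43125

γ = L₀/L = 14.32/12.92 = 1.108359
β = √(1 − 1/γ²) = 0.43125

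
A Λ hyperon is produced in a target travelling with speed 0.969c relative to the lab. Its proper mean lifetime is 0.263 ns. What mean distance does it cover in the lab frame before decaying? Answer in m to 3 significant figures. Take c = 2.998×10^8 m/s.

γ = 1/√(1 − 0.969²) = 4.0476
Dilated lifetime: Δt = γτ₀ = 4.0476 × 0.263 ns = 1.0645 ns
d = vΔt = 0.969c × 1.0645 ns = 2.9051×10^8 m/s × 1.0645×10^-9 s = 0.309 m

d ≈ 0.309 m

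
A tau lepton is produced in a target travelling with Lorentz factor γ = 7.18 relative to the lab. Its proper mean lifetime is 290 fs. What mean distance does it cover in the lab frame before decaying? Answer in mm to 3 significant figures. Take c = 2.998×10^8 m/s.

d ≈ 0.618 mm

β = √(1 − 1/γ²) = √(1 − 1/7.18²) = 0.99025
Dilated lifetime: Δt = γτ₀ = 7.18 × 290 fs = 2082.2 fs
d = vΔt = 0.99025c × 2082.2 fs = 2.9688×10^8 m/s × 2.0822×10^-12 s = 0.618 mm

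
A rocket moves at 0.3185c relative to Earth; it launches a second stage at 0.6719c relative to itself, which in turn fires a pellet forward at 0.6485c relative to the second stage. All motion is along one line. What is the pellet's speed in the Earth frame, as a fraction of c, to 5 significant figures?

u ≈ 0.95766c

Compose boost 2: (0.6719 + 0.3185)/(1 + 0.6719×0.3185) = 0.99040/1.214000 = 0.8158154
Compose boost 3: (0.6485 + 0.8158154)/(1 + 0.6485×0.8158154) = 1.464315/1.529056 = 0.95766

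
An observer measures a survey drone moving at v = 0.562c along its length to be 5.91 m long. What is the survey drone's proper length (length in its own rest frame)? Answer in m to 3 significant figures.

γ = 1/√(1 − 0.562²) = 1.2090
L₀ = γL = 1.2090 × 5.91 = 7.15 m

L₀ ≈ 7.15 m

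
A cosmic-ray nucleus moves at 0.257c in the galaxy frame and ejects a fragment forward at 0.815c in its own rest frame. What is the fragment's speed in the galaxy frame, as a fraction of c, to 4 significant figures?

Compose boost 2: (0.815 + 0.257)/(1 + 0.815×0.257) = 1.072/1.20945 = 0.8863

u ≈ 0.8863c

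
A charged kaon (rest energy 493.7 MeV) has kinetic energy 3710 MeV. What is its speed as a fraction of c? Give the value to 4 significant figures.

β ≈ 0.9931

γ = 1 + K/(m₀c²) = 1 + 3710/493.7 = 8.51469
β = √(1 − 1/γ²) = 0.9931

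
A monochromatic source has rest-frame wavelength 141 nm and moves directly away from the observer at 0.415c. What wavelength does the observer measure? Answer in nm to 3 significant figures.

λ_obs ≈ 219 nm

Relativistic Doppler: λ_obs = λ_src √((1+β)/(1−β))
= 141 × √(1.4150/0.58500) = 141 × 1.5553 = 219 nm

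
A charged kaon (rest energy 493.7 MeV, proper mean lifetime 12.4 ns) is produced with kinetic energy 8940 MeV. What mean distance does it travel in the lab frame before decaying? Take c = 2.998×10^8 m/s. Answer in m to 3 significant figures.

γ = 1 + K/(m₀c²) = 1 + 8940/493.7 = 19.108
β = √(1 − 1/γ²) = 0.99863
Dilated lifetime: γτ₀ = 19.108 × 12.4 ns = 236.94 ns
d = βc·γτ₀ = 0.99863 × (2.998×10^8 m/s) × 2.3694×10^-7 s = 70.9 m

d ≈ 70.9 m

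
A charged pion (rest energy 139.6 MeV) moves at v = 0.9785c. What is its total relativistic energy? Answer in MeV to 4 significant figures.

γ = 1/√(1 − 0.9785²) = 4.84856
E = γm₀c² = 4.84856 × 139.6 MeV = 676.9 MeV

E ≈ 676.9 MeV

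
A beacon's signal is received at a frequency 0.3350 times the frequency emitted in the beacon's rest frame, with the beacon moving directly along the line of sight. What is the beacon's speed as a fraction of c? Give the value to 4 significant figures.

β ≈ 0.7982

f_obs/f_src = √((1−β)/(1+β)) = 0.3350  ⇒  (1−β)/(1+β) = 0.112225
β = |1 − D²|/(1 + D²) = |1 − 0.112225|/(1 + 0.112225) = 0.7982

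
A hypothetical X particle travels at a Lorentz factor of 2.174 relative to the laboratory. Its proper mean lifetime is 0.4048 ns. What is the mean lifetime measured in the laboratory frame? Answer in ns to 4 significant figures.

γ = 2.174 (given)
Time dilation: Δt = γτ₀ = 2.174 × 0.4048 ns = 0.8800 ns

Δt ≈ 0.8800 ns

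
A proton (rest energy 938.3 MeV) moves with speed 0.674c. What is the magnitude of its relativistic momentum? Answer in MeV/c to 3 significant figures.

p ≈ 856 MeV/c

γ = 1/√(1 − 0.674²) = 1.3537
p = γβm₀c = 1.3537 × 0.674 × 938.3 MeV/c = 856 MeV/c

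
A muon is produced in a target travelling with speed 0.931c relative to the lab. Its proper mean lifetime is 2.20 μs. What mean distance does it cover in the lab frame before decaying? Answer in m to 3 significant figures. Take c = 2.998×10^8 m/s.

d ≈ 1680 m

γ = 1/√(1 − 0.931²) = 2.7396
Dilated lifetime: Δt = γτ₀ = 2.7396 × 2.20 μs = 6.0271 μs
d = vΔt = 0.931c × 6.0271 μs = 2.7911×10^8 m/s × 6.0271×10^-6 s = 1680 m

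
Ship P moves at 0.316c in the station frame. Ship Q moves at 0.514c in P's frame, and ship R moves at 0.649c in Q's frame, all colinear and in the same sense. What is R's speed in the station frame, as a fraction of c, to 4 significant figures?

Compose boost 2: (0.514 + 0.316)/(1 + 0.514×0.316) = 0.8300/1.16242 = 0.714025
Compose boost 3: (0.649 + 0.714025)/(1 + 0.649×0.714025) = 1.36303/1.46340 = 0.9314

u ≈ 0.9314c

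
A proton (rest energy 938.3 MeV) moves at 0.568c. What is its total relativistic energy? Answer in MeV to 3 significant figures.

E ≈ 1140 MeV

γ = 1/√(1 − 0.568²) = 1.2150
E = γm₀c² = 1.2150 × 938.3 MeV = 1140 MeV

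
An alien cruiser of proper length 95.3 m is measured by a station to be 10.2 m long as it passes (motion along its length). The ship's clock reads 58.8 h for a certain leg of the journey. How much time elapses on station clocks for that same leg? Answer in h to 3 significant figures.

Length contraction ⇒ γ = L₀/L = 95.3/10.2 = 9.3431
Time dilation: Δt = γτ₀ = 9.3431 × 58.8 h = 549 h

Δt ≈ 549 h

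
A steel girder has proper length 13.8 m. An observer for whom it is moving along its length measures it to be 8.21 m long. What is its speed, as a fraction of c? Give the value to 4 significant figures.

γ = L₀/L = 13.8/8.21 = 1.68088
β = √(1 − 1/γ²) = 0.8038

β ≈ 0.8038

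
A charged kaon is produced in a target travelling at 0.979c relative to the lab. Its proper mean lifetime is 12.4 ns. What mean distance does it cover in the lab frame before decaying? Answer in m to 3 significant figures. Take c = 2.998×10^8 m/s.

d ≈ 17.9 m

γ = 1/√(1 − 0.979²) = 4.9053
Dilated lifetime: Δt = γτ₀ = 4.9053 × 12.4 ns = 60.826 ns
d = vΔt = 0.979c × 60.826 ns = 2.9350×10^8 m/s × 6.0826×10^-8 s = 17.9 m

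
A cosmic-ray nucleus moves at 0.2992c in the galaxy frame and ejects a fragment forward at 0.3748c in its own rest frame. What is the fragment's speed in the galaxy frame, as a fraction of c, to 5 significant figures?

Compose boost 2: (0.3748 + 0.2992)/(1 + 0.3748×0.2992) = 0.67400/1.112140 = 0.60604

u ≈ 0.60604c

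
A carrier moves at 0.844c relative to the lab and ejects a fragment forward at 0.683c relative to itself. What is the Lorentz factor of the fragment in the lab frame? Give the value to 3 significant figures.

γ ≈ 4.02

u_lab = (0.683 + 0.844)/(1 + 0.683×0.844) = 1.527/1.57645 = 0.968631
γ = 1/√(1 − 0.968631²) = 4.02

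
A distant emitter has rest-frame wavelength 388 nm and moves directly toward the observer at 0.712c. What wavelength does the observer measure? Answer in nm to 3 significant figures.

Relativistic Doppler: λ_obs = λ_src √((1−β)/(1+β))
= 388 × √(0.28800/1.7120) = 388 × 0.41015 = 159 nm

λ_obs ≈ 159 nm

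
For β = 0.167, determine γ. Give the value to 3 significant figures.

γ ≈ 1.01

γ = 1/√(1 − β²) = 1/√(1 − 0.167²) = 1/√(0.97211) = 1.01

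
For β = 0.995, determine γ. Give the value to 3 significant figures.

γ = 1/√(1 − β²) = 1/√(1 − 0.995²) = 1/√(0.0099750) = 10.0

γ ≈ 10.0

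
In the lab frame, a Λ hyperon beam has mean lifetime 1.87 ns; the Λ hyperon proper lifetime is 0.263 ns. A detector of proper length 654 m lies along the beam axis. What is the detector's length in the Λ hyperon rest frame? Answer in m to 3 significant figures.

Time dilation ⇒ γ = Δt/τ₀ = 1.87/0.263 = 7.1103
Length contraction: L = L₀/γ = 654/7.1103 = 92.0 m

L ≈ 92.0 m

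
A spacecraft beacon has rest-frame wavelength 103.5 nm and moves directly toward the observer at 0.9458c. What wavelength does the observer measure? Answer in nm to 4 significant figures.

λ_obs ≈ 17.27 nm

Relativistic Doppler: λ_obs = λ_src √((1−β)/(1+β))
= 103.5 × √(0.0542000/1.94580) = 103.5 × 0.166898 = 17.27 nm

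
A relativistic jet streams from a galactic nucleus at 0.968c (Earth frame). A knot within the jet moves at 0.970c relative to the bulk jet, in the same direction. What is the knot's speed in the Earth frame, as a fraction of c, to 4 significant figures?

u ≈ 0.9995c

Relativistic velocity addition: u = (u' + v)/(1 + u'v/c²)
= (0.970 + 0.968)/(1 + 0.970×0.968) = 1.938/1.93896 = 0.9995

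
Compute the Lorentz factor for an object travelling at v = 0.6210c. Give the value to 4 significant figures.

γ = 1/√(1 − β²) = 1/√(1 − 0.6210²) = 1/√(0.614359) = 1.276

γ ≈ 1.276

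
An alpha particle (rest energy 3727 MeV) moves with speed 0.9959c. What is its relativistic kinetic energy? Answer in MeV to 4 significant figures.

γ = 1/√(1 − 0.9959²) = 11.0545
K = (γ − 1)m₀c² = (11.0545 − 1) × 3727 MeV = 10.0545 × 3727 MeV = 37470 MeV

K ≈ 37470 MeV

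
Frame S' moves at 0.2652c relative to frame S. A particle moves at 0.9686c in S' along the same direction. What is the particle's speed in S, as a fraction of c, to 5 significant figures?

u ≈ 0.98164c

Relativistic velocity addition: u = (u' + v)/(1 + u'v/c²)
= (0.9686 + 0.2652)/(1 + 0.9686×0.2652) = 1.2338/1.256873 = 0.98164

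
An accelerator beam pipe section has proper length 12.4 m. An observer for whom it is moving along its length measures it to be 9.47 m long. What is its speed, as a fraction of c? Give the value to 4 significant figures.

β ≈ 0.6456

γ = L₀/L = 12.4/9.47 = 1.30940
β = √(1 − 1/γ²) = 0.6456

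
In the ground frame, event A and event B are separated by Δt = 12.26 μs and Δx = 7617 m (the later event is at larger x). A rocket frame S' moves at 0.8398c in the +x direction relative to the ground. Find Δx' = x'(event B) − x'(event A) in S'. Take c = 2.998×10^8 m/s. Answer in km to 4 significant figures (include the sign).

Δx' ≈ 8.345 km

γ = 1/√(1 − 0.8398²) = 1.84197
Δx' = γ(Δx − vΔt) = 1.84197 × (7617 m − 0.8398×(2.998×10^8 m/s)×12.26×10^-6 s)
= 1.84197 × (4530.27 m) = 8.345 km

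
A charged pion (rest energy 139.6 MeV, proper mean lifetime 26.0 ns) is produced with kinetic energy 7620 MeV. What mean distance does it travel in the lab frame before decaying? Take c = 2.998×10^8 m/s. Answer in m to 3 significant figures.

γ = 1 + K/(m₀c²) = 1 + 7620/139.6 = 55.585
β = √(1 − 1/γ²) = 0.99984
Dilated lifetime: γτ₀ = 55.585 × 26.0 ns = 1445.2 ns
d = βc·γτ₀ = 0.99984 × (2.998×10^8 m/s) × 1.4452×10^-6 s = 433 m

d ≈ 433 m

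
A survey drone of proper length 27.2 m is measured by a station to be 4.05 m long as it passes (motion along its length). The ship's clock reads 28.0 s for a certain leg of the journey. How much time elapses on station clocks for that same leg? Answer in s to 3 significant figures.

Length contraction ⇒ γ = L₀/L = 27.2/4.05 = 6.7160
Time dilation: Δt = γτ₀ = 6.7160 × 28.0 s = 188 s

Δt ≈ 188 s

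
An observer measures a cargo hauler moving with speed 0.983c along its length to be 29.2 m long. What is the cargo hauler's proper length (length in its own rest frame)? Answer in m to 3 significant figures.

L₀ ≈ 159 m

γ = 1/√(1 − 0.983²) = 5.4465
L₀ = γL = 5.4465 × 29.2 = 159 m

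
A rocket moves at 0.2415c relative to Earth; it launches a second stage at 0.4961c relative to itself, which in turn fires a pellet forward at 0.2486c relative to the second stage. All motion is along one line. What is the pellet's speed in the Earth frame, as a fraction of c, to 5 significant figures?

u ≈ 0.77962c

Compose boost 2: (0.4961 + 0.2415)/(1 + 0.4961×0.2415) = 0.73760/1.119808 = 0.6586843
Compose boost 3: (0.2486 + 0.6586843)/(1 + 0.2486×0.6586843) = 0.9072843/1.163749 = 0.77962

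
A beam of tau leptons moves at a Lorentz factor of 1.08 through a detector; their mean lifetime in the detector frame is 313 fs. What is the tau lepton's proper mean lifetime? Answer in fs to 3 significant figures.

τ₀ ≈ 290 fs

γ = 1.08 (given)
Proper time: τ₀ = Δt/γ = 313/1.08 = 290 fs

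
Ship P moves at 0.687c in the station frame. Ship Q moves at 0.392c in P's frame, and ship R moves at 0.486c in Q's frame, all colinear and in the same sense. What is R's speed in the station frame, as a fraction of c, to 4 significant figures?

u ≈ 0.9455c

Compose boost 2: (0.392 + 0.687)/(1 + 0.392×0.687) = 1.079/1.26930 = 0.850072
Compose boost 3: (0.486 + 0.850072)/(1 + 0.486×0.850072) = 1.33607/1.41314 = 0.9455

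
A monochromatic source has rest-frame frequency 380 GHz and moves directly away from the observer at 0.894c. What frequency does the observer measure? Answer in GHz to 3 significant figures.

f_obs ≈ 89.9 GHz

Relativistic Doppler: f_obs = f_src √((1−β)/(1+β))
= 380 × √(0.10600/1.8940) = 380 × 0.23657 = 89.9 GHz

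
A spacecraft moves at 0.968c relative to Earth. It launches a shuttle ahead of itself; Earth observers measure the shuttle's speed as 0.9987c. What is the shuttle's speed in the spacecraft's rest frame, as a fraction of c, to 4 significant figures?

u' ≈ 0.9231c

Inverse velocity addition: u' = (u − v)/(1 − uv/c²)
= (0.9987 − 0.968)/(1 − 0.9987×0.968) = 0.03070/0.0332584 = 0.9231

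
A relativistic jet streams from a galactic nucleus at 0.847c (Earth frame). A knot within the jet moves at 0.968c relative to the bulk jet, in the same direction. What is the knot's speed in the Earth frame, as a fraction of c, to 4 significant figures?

u ≈ 0.9973c

Relativistic velocity addition: u = (u' + v)/(1 + u'v/c²)
= (0.968 + 0.847)/(1 + 0.968×0.847) = 1.815/1.81990 = 0.9973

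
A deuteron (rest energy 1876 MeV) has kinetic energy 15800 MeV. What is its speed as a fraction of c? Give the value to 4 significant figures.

β ≈ 0.9944

γ = 1 + K/(m₀c²) = 1 + 15800/1876 = 9.42217
β = √(1 − 1/γ²) = 0.9944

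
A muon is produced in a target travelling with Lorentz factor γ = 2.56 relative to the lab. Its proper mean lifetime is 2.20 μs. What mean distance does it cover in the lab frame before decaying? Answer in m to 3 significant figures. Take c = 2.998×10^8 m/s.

β = √(1 − 1/γ²) = √(1 − 1/2.56²) = 0.92055
Dilated lifetime: Δt = γτ₀ = 2.56 × 2.20 μs = 5.6320 μs
d = vΔt = 0.92055c × 5.6320 μs = 2.7598×10^8 m/s × 5.6320×10^-6 s = 1550 m

d ≈ 1550 m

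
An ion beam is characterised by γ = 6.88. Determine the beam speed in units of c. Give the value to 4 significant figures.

β ≈ 0.9894

β = √(1 − 1/γ²) = √(1 − 1/6.88²) = √(0.978874) = 0.9894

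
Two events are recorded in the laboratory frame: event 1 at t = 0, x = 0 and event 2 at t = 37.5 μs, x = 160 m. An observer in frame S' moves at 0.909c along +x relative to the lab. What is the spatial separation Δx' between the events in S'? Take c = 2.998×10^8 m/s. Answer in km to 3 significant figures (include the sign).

γ = 1/√(1 − 0.909²) = 2.3993
Δx' = γ(Δx − vΔt) = 2.3993 × (160 m − 0.909×(2.998×10^8 m/s)×37.5×10^-6 s)
= 2.3993 × (-10059 m) = -24.1 km

Δx' ≈ -24.1 km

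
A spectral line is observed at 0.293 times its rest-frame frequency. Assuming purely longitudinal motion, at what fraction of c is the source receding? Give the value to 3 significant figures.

β ≈ 0.842

f_obs/f_src = √((1−β)/(1+β)) = 0.293  ⇒  (1−β)/(1+β) = 0.085849
β = |1 − D²|/(1 + D²) = |1 − 0.085849|/(1 + 0.085849) = 0.842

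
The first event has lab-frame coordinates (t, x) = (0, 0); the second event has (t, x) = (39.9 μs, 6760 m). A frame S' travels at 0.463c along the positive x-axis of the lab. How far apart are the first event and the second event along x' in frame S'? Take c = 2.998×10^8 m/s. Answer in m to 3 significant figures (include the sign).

Δx' ≈ 1380 m

γ = 1/√(1 − 0.463²) = 1.1282
Δx' = γ(Δx − vΔt) = 1.1282 × (6760 m − 0.463×(2.998×10^8 m/s)×39.9×10^-6 s)
= 1.1282 × (1221.6 m) = 1380 m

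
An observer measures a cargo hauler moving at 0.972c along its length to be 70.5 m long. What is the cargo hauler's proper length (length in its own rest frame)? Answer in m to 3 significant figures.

L₀ ≈ 300 m

γ = 1/√(1 − 0.972²) = 4.2557
L₀ = γL = 4.2557 × 70.5 = 300 m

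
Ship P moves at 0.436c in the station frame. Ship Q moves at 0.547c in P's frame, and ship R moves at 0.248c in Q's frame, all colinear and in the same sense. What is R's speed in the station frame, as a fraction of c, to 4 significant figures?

u ≈ 0.8704c

Compose boost 2: (0.547 + 0.436)/(1 + 0.547×0.436) = 0.9830/1.23849 = 0.793707
Compose boost 3: (0.248 + 0.793707)/(1 + 0.248×0.793707) = 1.04171/1.19684 = 0.8704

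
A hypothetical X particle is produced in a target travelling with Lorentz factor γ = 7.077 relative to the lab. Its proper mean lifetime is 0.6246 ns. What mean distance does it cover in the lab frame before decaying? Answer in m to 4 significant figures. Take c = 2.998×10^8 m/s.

β = √(1 − 1/γ²) = √(1 − 1/7.077²) = 0.989966
Dilated lifetime: Δt = γτ₀ = 7.077 × 0.6246 ns = 4.42029 ns
d = vΔt = 0.989966c × 4.42029 ns = 2.96792×10^8 m/s × 4.42029×10^-9 s = 1.312 m

d ≈ 1.312 m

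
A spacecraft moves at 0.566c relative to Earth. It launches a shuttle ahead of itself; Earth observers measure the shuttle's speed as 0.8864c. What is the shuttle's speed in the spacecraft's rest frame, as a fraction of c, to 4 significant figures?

u' ≈ 0.6430c

Inverse velocity addition: u' = (u − v)/(1 − uv/c²)
= (0.8864 − 0.566)/(1 − 0.8864×0.566) = 0.3204/0.498298 = 0.6430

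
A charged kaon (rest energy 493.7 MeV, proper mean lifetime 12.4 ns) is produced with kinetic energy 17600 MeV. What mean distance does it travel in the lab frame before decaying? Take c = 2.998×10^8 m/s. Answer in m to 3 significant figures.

γ = 1 + K/(m₀c²) = 1 + 17600/493.7 = 36.649
β = √(1 − 1/γ²) = 0.99963
Dilated lifetime: γτ₀ = 36.649 × 12.4 ns = 454.45 ns
d = βc·γτ₀ = 0.99963 × (2.998×10^8 m/s) × 4.5445×10^-7 s = 136 m

d ≈ 136 m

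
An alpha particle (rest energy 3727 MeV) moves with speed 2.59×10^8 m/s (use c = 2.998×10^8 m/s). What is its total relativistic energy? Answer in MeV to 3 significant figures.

E ≈ 7400 MeV

β = v/c = 2.59×10^8 / 2.998×10^8 = 0.86391
γ = 1/√(1 − 0.86391²) = 1.9855
E = γm₀c² = 1.9855 × 3727 MeV = 7400 MeV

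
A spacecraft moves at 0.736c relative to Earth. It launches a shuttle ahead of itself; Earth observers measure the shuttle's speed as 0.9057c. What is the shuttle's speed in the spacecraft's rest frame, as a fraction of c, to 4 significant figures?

u' ≈ 0.5090c

Inverse velocity addition: u' = (u − v)/(1 − uv/c²)
= (0.9057 − 0.736)/(1 − 0.9057×0.736) = 0.1697/0.333405 = 0.5090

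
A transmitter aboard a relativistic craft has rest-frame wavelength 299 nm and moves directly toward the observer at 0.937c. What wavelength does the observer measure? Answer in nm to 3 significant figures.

Relativistic Doppler: λ_obs = λ_src √((1−β)/(1+β))
= 299 × √(0.063000/1.9370) = 299 × 0.18035 = 53.9 nm

λ_obs ≈ 53.9 nm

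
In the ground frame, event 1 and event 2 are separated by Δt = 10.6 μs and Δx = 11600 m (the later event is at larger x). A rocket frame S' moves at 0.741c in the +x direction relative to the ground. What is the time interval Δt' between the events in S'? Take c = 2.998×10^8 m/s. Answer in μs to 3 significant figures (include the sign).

γ = 1/√(1 − 0.741²) = 1.4892
Δt' = γ(Δt − vΔx/c²) = 1.4892 × (10.6 μs − 0.741×11600 m / (2.998×10^8 m/s))
= 1.4892 × (-18.071 μs) = -26.9 μs

Δt' ≈ -26.9 μs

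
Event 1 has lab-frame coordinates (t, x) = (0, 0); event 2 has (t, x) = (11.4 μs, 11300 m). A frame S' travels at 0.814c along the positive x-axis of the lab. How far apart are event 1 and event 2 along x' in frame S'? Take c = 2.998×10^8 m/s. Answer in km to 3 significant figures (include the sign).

γ = 1/√(1 − 0.814²) = 1.7216
Δx' = γ(Δx − vΔt) = 1.7216 × (11300 m − 0.814×(2.998×10^8 m/s)×11.4×10^-6 s)
= 1.7216 × (8518.0 m) = 14.7 km

Δx' ≈ 14.7 km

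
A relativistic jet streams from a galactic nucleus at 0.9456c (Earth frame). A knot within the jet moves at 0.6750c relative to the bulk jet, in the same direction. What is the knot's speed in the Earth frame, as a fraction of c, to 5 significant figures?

u ≈ 0.98921c

Relativistic velocity addition: u = (u' + v)/(1 + u'v/c²)
= (0.6750 + 0.9456)/(1 + 0.6750×0.9456) = 1.6206/1.638280 = 0.98921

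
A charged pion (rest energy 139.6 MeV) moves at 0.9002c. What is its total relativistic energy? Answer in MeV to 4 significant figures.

γ = 1/√(1 − 0.9002²) = 2.29633
E = γm₀c² = 2.29633 × 139.6 MeV = 320.6 MeV

E ≈ 320.6 MeV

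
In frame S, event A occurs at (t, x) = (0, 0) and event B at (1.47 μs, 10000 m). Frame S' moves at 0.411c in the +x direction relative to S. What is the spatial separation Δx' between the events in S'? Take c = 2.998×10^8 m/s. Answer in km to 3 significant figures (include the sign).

γ = 1/√(1 − 0.411²) = 1.0969
Δx' = γ(Δx − vΔt) = 1.0969 × (10000 m − 0.411×(2.998×10^8 m/s)×1.47×10^-6 s)
= 1.0969 × (9818.9 m) = 10.8 km

Δx' ≈ 10.8 km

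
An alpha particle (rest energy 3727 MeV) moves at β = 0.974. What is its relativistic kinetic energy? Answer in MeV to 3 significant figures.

K ≈ 12700 MeV

γ = 1/√(1 − 0.974²) = 4.4141
K = (γ − 1)m₀c² = (4.4141 − 1) × 3727 MeV = 3.4141 × 3727 MeV = 12700 MeV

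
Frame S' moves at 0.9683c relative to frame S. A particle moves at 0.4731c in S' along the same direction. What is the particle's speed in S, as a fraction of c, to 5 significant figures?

u ≈ 0.98854c

Relativistic velocity addition: u = (u' + v)/(1 + u'v/c²)
= (0.4731 + 0.9683)/(1 + 0.4731×0.9683) = 1.4414/1.458103 = 0.98854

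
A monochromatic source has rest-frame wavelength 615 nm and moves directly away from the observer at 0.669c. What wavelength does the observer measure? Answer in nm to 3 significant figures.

λ_obs ≈ 1380 nm

Relativistic Doppler: λ_obs = λ_src √((1+β)/(1−β))
= 615 × √(1.6690/0.33100) = 615 × 2.2455 = 1380 nm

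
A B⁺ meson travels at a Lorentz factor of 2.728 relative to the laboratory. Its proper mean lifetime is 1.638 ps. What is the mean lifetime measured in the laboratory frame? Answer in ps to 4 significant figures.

Δt ≈ 4.468 ps

γ = 2.728 (given)
Time dilation: Δt = γτ₀ = 2.728 × 1.638 ps = 4.468 ps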